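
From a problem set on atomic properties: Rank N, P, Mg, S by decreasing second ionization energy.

N > S > P > Mg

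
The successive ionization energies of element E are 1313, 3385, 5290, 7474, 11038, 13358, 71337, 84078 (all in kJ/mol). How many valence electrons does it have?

6

Look for the largest jump between consecutive ionization energies: IE7/IE6 ≈ 5.3, far larger than any earlier ratio.
That jump marks the point where a core electron is being removed. So the atom has 6 valence electrons.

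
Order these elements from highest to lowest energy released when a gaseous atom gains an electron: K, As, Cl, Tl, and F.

F is in period 2, group 17; Cl is in period 3, group 17; K is in period 4, group 1; As is in period 4, group 15; Tl is in period 6, group 13.
Atoms with high Z_eff and room in the valence shell (especially the halogens) have the most exothermic electron affinities.
Here both period and group differ, so the two effects have to be weighed against each other.
K > Tl: the two effects oppose for this pair; the down-group effect wins (48 vs 19 kJ/mol).
As > K: As lies to the right of K in period 4, so the across-period effect alone puts As higher.
F > As: relative to As, both the across-period and down-group shifts push F's electron affinity up.
Cl > F: this pair runs against the simple trend — see the exception note.
Note the exception: Cl has a higher electron affinity than F, contrary to the simple trend — F's small 2p subshell makes the incoming electron feel strong e⁻–e⁻ repulsion, so Cl actually releases more energy on gaining an electron.
For reference (kJ/mol): F 328, Cl 349, K 48, As 78, Tl 19.
So from highest to lowest: Cl > F > As > K > Tl.

Cl > F > As > K > Tl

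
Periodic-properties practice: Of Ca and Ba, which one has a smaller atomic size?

Ca is in period 4, group 2; Ba is in period 6, group 2.
Atomic radius shrinks across a period as nuclear charge pulls the same shell inward, and grows down a group as new shells are added.
All are in group 2, so atomic radius increases down the group.
So Ca has the smaller atomic size (Ca < Ba).

Ca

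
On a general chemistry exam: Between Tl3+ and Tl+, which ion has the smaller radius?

Both ions have Z = 81 protons, but Tl3+ has lost more electrons, so its remaining electrons feel a larger effective nuclear charge per electron and are pulled in more tightly.
Higher positive charge → smaller ion, so Tl+ > Tl3+.

Tl3+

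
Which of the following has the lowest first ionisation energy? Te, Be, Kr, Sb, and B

B

IE₁ increases left→right with effective nuclear charge and decreases top→bottom as the valence shell moves farther out.
These span different periods and groups, so the two trends combine.
Sb > B: period and group pull opposite ways; the across-period shift dominates (831 vs 801 kJ/mol).
Te > Sb: Te lies to the right of Sb in period 5, so the across-period effect alone puts Te higher.
Be > Te: the two effects oppose for this pair; the down-group effect wins (900 vs 869 kJ/mol).
Kr > Be: period and group pull opposite ways; the across-period shift dominates (1351 vs 900 kJ/mol).
Note the exception: Be has a higher first ionization energy than B, contrary to the simple trend — removing B's lone 2p electron is easier than breaking Be's filled 2s².
For reference (kJ/mol): Be 900, B 801, Kr 1351, Sb 831, Te 869.
The lowest first ionisation energy among these belongs to B.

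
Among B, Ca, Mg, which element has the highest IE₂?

B

Consider each +1 ion: B⁺ still has 2 valence electrons; Ca⁺ still has 1 valence electron; Mg⁺ still has 1 valence electron.
All are still removing valence electrons, so compare the +1 ions as you would atoms: IE_2 generally rises across a period (higher Z_eff) and falls down a group (larger shell), subject to the usual subshell exceptions.
Valence configurations: B⁺ [He]2s², Ca⁺ [Ar]4s¹, Mg⁺ [Ne]3s¹.
The numbers (kJ/mol): B 2427, Ca 1145, Mg 1451.
Overall IE_2 order: Ca < Mg < B.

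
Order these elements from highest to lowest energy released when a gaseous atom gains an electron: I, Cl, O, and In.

Cl, I, O, In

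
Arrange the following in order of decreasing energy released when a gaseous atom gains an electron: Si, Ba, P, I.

I > Si > P > Ba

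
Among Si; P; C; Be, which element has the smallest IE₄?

Si

After 3 electrons have been removed, what remains? Si³⁺ still has 1 valence electron; P³⁺ still has 2 valence electrons; C³⁺ still has 1 valence electron; Be³⁺ is already 1 electron into the core.
Core electrons are held far more tightly than valence electrons, so Be tops the IE_4 order.
Valence configurations: Si³⁺ [Ne]3s¹, P³⁺ [Ne]3s², C³⁺ [He]2s¹.
The numbers (kJ/mol): Si 4356, P 4964, C 6223, Be 21007.
So the fourth ionization energies run Si < P < C < Be.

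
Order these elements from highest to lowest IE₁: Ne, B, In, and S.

Ne > S > B > In

First ionization energy rises across a period (greater Z_eff holds electrons more tightly) and falls down a group (valence electrons are farther from the nucleus).
Here both period and group differ, so the two effects have to be weighed against each other.
B > In: B sits above In in group 13, so the down-group effect alone puts B higher.
S > B: period and group pull opposite ways; the across-period shift dominates (1000 vs 801 kJ/mol).
Ne > S: both effects reinforce here, so Ne is clearly the higher of the two.
For reference (kJ/mol): B 801, Ne 2081, S 1000, In 558.
So from highest to lowest: Ne > S > B > In.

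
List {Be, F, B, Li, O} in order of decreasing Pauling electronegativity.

Li is in period 2, group 1; Be is in period 2, group 2; B is in period 2, group 13; O is in period 2, group 16; F is in period 2, group 17.
Smaller atoms with higher effective nuclear charge are more electronegative.
All lie in period 2, so electronegativity increases left to right.
So from highest to lowest: F > O > B > Be > Li.

F > O > B > Be > Li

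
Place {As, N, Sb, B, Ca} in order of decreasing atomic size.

Moving right in a period, electrons are added to the same shell under a stronger nuclear pull, so atoms get smaller; moving down, a new shell is opened and atoms get larger.
Neither a single period nor a single group — weigh both effects.
B > N: B lies to the left of N in period 2, so the across-period effect alone puts B larger.
As > B: the two effects oppose for this pair; the down-group effect wins (121 vs 85 pm).
Sb > As: Sb sits below As in group 15, so the down-group effect alone puts Sb larger.
Ca > Sb: period and group pull opposite ways; the across-period shift dominates (171 vs 140 pm).
Tabulated atomic radius (pm): B 85, N 71, Ca 171, As 121, Sb 140.
So from largest to smallest: Ca > Sb > As > B > N.

Ca > Sb > As > B > N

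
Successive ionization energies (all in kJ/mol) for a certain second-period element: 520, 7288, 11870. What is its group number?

Look for the largest jump between consecutive ionization energies: IE2/IE1 ≈ 14.0, far larger than any earlier ratio.
That jump marks the point where a core electron is being removed. So the atom has 1 valence electron.
A main-group element with 1 valence electron is in group 1.

Group 1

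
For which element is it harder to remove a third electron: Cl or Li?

Li

The third ionization energy removes an electron from the +2 ion. For each element: Cl²⁺ still has 5 valence electrons; Li²⁺ is already 1 electron into the core.
Breaking into a closed-shell core is much more expensive than removing a leftover valence electron — Li has the largest IE_3 here.
The numbers (kJ/mol): Cl 3822, Li 11815.
Putting it together, IE_3: Cl < Li.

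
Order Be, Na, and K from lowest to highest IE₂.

Be < K < Na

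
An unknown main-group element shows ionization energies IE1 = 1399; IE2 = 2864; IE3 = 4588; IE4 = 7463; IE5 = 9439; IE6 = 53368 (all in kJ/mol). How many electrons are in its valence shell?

Look for the largest jump between consecutive ionization energies: IE6/IE5 ≈ 5.7, far larger than any earlier ratio.
That jump marks the point where a core electron is being removed. So the atom has 5 valence electrons.

5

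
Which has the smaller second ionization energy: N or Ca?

Ca

After 1 electron has been removed, what remains? N⁺ still has 4 valence electrons; Ca⁺ still has 1 valence electron.
All are still removing valence electrons, so compare the +1 ions as you would atoms: IE_2 generally rises across a period (higher Z_eff) and falls down a group (larger shell), subject to the usual subshell exceptions.
Valence configurations: N⁺ [He]2s²2p², Ca⁺ [Ar]4s¹.
Tabulated IE_2 (kJ/mol): N 2856, Ca 1145.
Overall IE_2 order: Ca < N.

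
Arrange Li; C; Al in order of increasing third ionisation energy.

Al < C < Li

IE_3 is the cost of taking one more electron from the +2 cation: Li²⁺ is already 1 electron into the core; C²⁺ still has 2 valence electrons; Al²⁺ still has 1 valence electron.
Pulling an electron out of a noble-gas core costs far more than removing a remaining valence electron, so Li sits at the high end of IE_3.
Valence configurations: C²⁺ [He]2s², Al²⁺ [Ne]3s¹.
Approximate IE_3 values (kJ/mol): Li 11815, C 4620, Al 2745.
So the third ionization energies run Al < C < Li.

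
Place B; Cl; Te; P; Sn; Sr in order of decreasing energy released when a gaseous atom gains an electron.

B is in period 2, group 13; P is in period 3, group 15; Cl is in period 3, group 17; Sr is in period 5, group 2; Sn is in period 5, group 14; Te is in period 5, group 16.
Atoms with high Z_eff and room in the valence shell (especially the halogens) have the most exothermic electron affinities.
These span different periods and groups, so the two trends combine.
B > Sr: relative to Sr, both the across-period and down-group shifts push B's electron affinity up.
P > B: the two effects oppose for this pair; the across-period effect wins (72 vs 27 kJ/mol).
Sn > P: this pair runs against the simple trend — see the exception note.
Te > Sn: Te lies to the right of Sn in period 5, so the across-period effect alone puts Te higher.
Cl > Te: relative to Te, both the across-period and down-group shifts push Cl's electron affinity up.
Note the exception: Sn has a higher electron affinity than P, contrary to the simple trend — adding an electron to P's half-filled np³ subshell costs electron-pairing energy.
For reference (kJ/mol): B 27, P 72, Cl 349, Sr 5, Sn 107, Te 190.
So from highest to lowest: Cl > Te > Sn > P > B > Sr.

Cl, Te, Sn, P, B, Sr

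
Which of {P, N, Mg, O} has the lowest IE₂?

Mg

IE_2 is the cost of taking one more electron from the +1 cation: P⁺ still has 4 valence electrons; N⁺ still has 4 valence electrons; Mg⁺ still has 1 valence electron; O⁺ still has 5 valence electrons.
All are still removing valence electrons, so compare the +1 ions as you would atoms: IE_2 generally rises across a period (higher Z_eff) and falls down a group (larger shell), subject to the usual subshell exceptions.
Valence configurations: P⁺ [Ne]3s²3p², N⁺ [He]2s²2p², Mg⁺ [Ne]3s¹, O⁺ [He]2s²2p³.
Approximate IE_2 values (kJ/mol): P 1907, N 2856, Mg 1451, O 3388.
Putting it together, IE_2: Mg < P < N < O.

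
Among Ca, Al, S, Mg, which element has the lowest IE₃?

Al

After 2 electrons have been removed, what remains? Ca²⁺ is the bare [Ar] core; Al²⁺ still has 1 valence electron; S²⁺ still has 4 valence electrons; Mg²⁺ is the bare [Ne] core.
Breaking into a closed-shell core is much more expensive than removing a leftover valence electron — Ca and Mg have the largest IE_3 here.
Valence configurations: Al²⁺ [Ne]3s¹, S²⁺ [Ne]3s²3p².
The numbers (kJ/mol): Ca 4912, Al 2745, S 3357, Mg 7733.
Putting it together, IE_3: Al < S < Ca < Mg.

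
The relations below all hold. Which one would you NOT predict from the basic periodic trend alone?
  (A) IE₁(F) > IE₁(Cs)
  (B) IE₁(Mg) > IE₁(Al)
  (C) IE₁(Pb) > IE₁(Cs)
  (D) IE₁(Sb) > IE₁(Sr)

The general trend: IE₁ increases across a period and decreases down a group.
(A) F (period 2, group 17) vs Cs (period 6, group 1): the stated order agrees with the simple trend.
(B) Mg (period 3, group 2) vs Al (period 3, group 13): the stated order contradicts the simple trend.
(C) Pb (period 6, group 14) vs Cs (period 6, group 1): the stated order agrees with the simple trend.
(D) Sb (period 5, group 15) vs Sr (period 5, group 2): the stated order agrees with the simple trend.
The exception is (B): Al's single 3p electron is easier to remove than one from Mg's filled 3s².

(B)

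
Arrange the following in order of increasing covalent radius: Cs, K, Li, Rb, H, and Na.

H, Li, Na, K, Rb, Cs

Radius decreases left→right (rising Z_eff, same n) and increases top→bottom (higher n).
All are in group 1, so atomic radius increases down the group.
So from smallest to largest: H < Li < Na < K < Rb < Cs.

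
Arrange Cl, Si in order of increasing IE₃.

Si, Cl

After 2 electrons have been removed, what remains? Cl²⁺ still has 5 valence electrons; Si²⁺ still has 2 valence electrons.
All are still removing valence electrons, so compare the +2 ions as you would atoms: IE_3 generally rises across a period (higher Z_eff) and falls down a group (larger shell), subject to the usual subshell exceptions.
Valence configurations: Cl²⁺ [Ne]3s²3p³, Si²⁺ [Ne]3s².
Tabulated IE_3 (kJ/mol): Cl 3822, Si 3232.
Overall IE_3 order: Si < Cl.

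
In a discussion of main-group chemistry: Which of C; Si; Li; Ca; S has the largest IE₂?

After 1 electron has been removed, what remains? C⁺ still has 3 valence electrons; Si⁺ still has 3 valence electrons; Li⁺ is the bare [He] core; Ca⁺ still has 1 valence electron; S⁺ still has 5 valence electrons.
Core electrons are held far more tightly than valence electrons, so Li tops the IE_2 order.
Valence configurations: C⁺ [He]2s²2p¹, Si⁺ [Ne]3s²3p¹, Ca⁺ [Ar]4s¹, S⁺ [Ne]3s²3p³.
The numbers (kJ/mol): C 2353, Si 1577, Li 7298, Ca 1145, S 2252.
Hence IE_2: Ca < Si < S < C < Li.

Li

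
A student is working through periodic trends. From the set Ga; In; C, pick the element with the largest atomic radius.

In

C is in period 2, group 14; Ga is in period 4, group 13; In is in period 5, group 13.
Moving right in a period, electrons are added to the same shell under a stronger nuclear pull, so atoms get smaller; moving down, a new shell is opened and atoms get larger.
Here both period and group differ, so the two effects have to be weighed against each other.
Ga > C: both effects reinforce here, so Ga is clearly the larger of the two.
In > Ga: they share group 13; the group trend gives In the larger value.
Tabulated atomic radius (pm): C 75, Ga 124, In 142.
The largest atomic radius among these belongs to In.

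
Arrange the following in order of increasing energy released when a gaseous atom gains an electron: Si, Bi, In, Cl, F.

F is in period 2, group 17; Si is in period 3, group 14; Cl is in period 3, group 17; In is in period 5, group 13; Bi is in period 6, group 15.
EA tends to increase across a period and decrease down a group, though the pattern is less regular than for IE or radius.
Here both period and group differ, so the two effects have to be weighed against each other.
Bi > In: the two effects oppose for this pair; the across-period effect wins (91 vs 29 kJ/mol).
Si > Bi: period and group pull opposite ways; the down-group shift dominates (134 vs 91 kJ/mol).
F > Si: relative to Si, both the across-period and down-group shifts push F's electron affinity up.
Cl > F: this pair runs against the simple trend — see the exception note.
Note the exception: Cl has a higher electron affinity than F, contrary to the simple trend — F's small 2p subshell makes the incoming electron feel strong e⁻–e⁻ repulsion, so Cl actually releases more energy on gaining an electron.
For reference (kJ/mol): F 328, Si 134, Cl 349, In 29, Bi 91.
So from lowest to highest: In < Bi < Si < F < Cl.

In < Bi < Si < F < Cl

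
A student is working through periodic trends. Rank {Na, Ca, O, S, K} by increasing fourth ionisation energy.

Consider each +3 ion: Na³⁺ is already 2 electrons into the core; Ca³⁺ is already 1 electron into the core; O³⁺ still has 3 valence electrons; S³⁺ still has 3 valence electrons; K³⁺ is already 2 electrons into the core.
Usually core removal costs more than valence removal, but here the competition is close: a tightly held n=2 valence electron can cost more to remove than an n=3 core electron, so the actual values have to decide it.
Valence configurations: O³⁺ [He]2s²2p¹, S³⁺ [Ne]3s²3p¹.
Approximate IE_4 values (kJ/mol): Na 9543, Ca 6491, O 7469, S 4556, K 5877.
So the fourth ionization energies run S < K < Ca < O < Na.

S < K < Ca < O < Na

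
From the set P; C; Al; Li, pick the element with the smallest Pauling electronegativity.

Li

Li is in period 2, group 1; C is in period 2, group 14; Al is in period 3, group 13; P is in period 3, group 15.
EN rises left→right (higher Z_eff, smaller atoms) and falls top→bottom (larger, more shielded atoms).
Neither a single period nor a single group — weigh both effects.
Al > Li: period and group pull opposite ways; the across-period shift dominates (1.61 vs 0.98).
P > Al: both are in period 3; the period trend gives P the larger value.
C > P: the two effects oppose for this pair; the down-group effect wins (2.55 vs 2.19).
Approximate values (Pauling): Li 0.98, C 2.55, Al 1.61, P 2.19.
The smallest Pauling electronegativity among these belongs to Li.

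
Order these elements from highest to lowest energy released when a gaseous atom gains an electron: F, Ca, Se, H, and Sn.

F > Se > Sn > H > Ca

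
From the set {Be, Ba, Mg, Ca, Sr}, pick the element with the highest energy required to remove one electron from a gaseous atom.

Removing the outermost electron gets harder across a period and easier down a group.
All are in group 2, so first ionization energy increases up the group.
The highest energy required to remove one electron from a gaseous atom among these belongs to Be.

Be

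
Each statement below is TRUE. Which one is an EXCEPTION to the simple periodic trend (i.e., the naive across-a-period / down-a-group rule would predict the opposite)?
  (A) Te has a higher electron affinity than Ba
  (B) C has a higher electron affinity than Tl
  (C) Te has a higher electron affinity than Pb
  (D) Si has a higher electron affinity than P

(D)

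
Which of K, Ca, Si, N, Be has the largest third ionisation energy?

The third ionization energy removes an electron from the +2 ion. For each element: K²⁺ is already 1 electron into the core; Ca²⁺ is the bare [Ar] core; Si²⁺ still has 2 valence electrons; N²⁺ still has 3 valence electrons; Be²⁺ is the bare [He] core.
Usually core removal costs more than valence removal, but here the competition is close: a tightly held n=2 valence electron can cost more to remove than an n=3 core electron, so the actual values have to decide it.
Valence configurations: Si²⁺ [Ne]3s², N²⁺ [He]2s²2p¹.
Approximate IE_3 values (kJ/mol): K 4420, Ca 4912, Si 3232, N 4578, Be 14849.
Putting it together, IE_3: Si < K < N < Ca < Be.

Be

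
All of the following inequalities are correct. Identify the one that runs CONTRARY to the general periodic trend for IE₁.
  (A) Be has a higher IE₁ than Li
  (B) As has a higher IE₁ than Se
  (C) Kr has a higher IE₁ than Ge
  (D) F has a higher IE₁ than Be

The general trend: IE₁ increases across a period and decreases down a group.
(A) Be (period 2, group 2) vs Li (period 2, group 1): the stated order agrees with the simple trend.
(B) As (period 4, group 15) vs Se (period 4, group 16): the stated order contradicts the simple trend.
(C) Kr (period 4, group 18) vs Ge (period 4, group 14): the stated order agrees with the simple trend.
(D) F (period 2, group 17) vs Be (period 2, group 2): the stated order agrees with the simple trend.
The exception is (B): Se (4p⁴) ionizes more easily than half-filled As (4p³).

(B)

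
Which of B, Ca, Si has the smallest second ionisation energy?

Consider each +1 ion: B⁺ still has 2 valence electrons; Ca⁺ still has 1 valence electron; Si⁺ still has 3 valence electrons.
All are still removing valence electrons, so compare the +1 ions as you would atoms: IE_2 generally rises across a period (higher Z_eff) and falls down a group (larger shell), subject to the usual subshell exceptions.
Valence configurations: B⁺ [He]2s², Ca⁺ [Ar]4s¹, Si⁺ [Ne]3s²3p¹.
Tabulated IE_2 (kJ/mol): B 2427, Ca 1145, Si 1577.
So the second ionization energies run Ca < Si < B.

Ca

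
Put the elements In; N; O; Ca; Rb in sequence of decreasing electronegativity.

Atoms toward the upper right of the periodic table pull bonding electrons most strongly.
Here both period and group differ, so the two effects have to be weighed against each other.
Ca > Rb: both effects reinforce here, so Ca is clearly the higher of the two.
In > Ca: period and group pull opposite ways; the across-period shift dominates (1.78 vs 1.00).
N > In: both effects reinforce here, so N is clearly the higher of the two.
O > N: both are in period 2; the period trend gives O the larger value.
Tabulated electronegativity (Pauling): N 3.04, O 3.44, Ca 1.00, Rb 0.82, In 1.78.
So from highest to lowest: O > N > In > Ca > Rb.

O > N > In > Ca > Rb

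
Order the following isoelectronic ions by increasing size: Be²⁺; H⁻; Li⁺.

All of these have 2 electrons, so size is governed by nuclear charge alone: the more protons, the stronger the pull on the same electron cloud, and the smaller the ion.
Nuclear charges: Be²⁺ (Z=4), Li⁺ (Z=3), H⁻ (Z=1).
Smallest to largest: Be²⁺ < Li⁺ < H⁻.

Be²⁺ < Li⁺ < H⁻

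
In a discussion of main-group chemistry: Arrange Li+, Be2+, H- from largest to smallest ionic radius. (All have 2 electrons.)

H- > Li+ > Be2+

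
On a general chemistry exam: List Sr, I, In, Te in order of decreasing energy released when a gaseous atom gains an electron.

Sr is in period 5, group 2; In is in period 5, group 13; Te is in period 5, group 16; I is in period 5, group 17.
Atoms with high Z_eff and room in the valence shell (especially the halogens) have the most exothermic electron affinities.
All lie in period 5, so electron affinity increases left to right.
So from highest to lowest: I > Te > In > Sr.

I > Te > In > Sr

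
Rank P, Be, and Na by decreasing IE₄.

Be > Na > P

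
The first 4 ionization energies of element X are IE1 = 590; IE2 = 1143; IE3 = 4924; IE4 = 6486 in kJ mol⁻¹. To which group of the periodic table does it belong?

Group 2

Look for the largest jump between consecutive ionization energies: IE3/IE2 ≈ 4.3, far larger than any earlier ratio.
That jump marks the point where a core electron is being removed. So the atom has 2 valence electrons.
A main-group element with 2 valence electrons is in group 2.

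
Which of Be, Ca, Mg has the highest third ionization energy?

Be

IE_3 is the cost of taking one more electron from the +2 cation: Be²⁺ is the bare [He] core; Ca²⁺ is the bare [Ar] core; Mg²⁺ is the bare [Ne] core.
All of these are removing an electron from a noble-gas core or deeper; the smaller core (lower principal quantum number) is held far more tightly, and within a period the higher nuclear charge binds the same core more tightly.
The numbers (kJ/mol): Be 14849, Ca 4912, Mg 7733.
So the third ionization energies run Ca < Mg < Be.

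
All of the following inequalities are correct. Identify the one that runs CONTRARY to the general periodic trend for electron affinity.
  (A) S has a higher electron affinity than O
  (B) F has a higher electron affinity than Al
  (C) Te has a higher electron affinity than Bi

(A)

The general trend: electron affinity increases across a period and decreases down a group.
(A) S (period 3, group 16) vs O (period 2, group 16): the stated order contradicts the simple trend.
(B) F (period 2, group 17) vs Al (period 3, group 13): the stated order agrees with the simple trend.
(C) Te (period 5, group 16) vs Bi (period 6, group 15): the stated order agrees with the simple trend.
The exception is (A): the compact 2p subshell of O repels the added electron more than S's larger 3p does.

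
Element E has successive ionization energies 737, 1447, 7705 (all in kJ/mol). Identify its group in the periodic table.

Group 2

Look for the largest jump between consecutive ionization energies: IE3/IE2 ≈ 5.3, far larger than any earlier ratio.
That jump marks the point where a core electron is being removed. So the atom has 2 valence electrons.
A main-group element with 2 valence electrons is in group 2.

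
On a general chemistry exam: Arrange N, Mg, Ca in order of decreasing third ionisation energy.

Mg, Ca, N

Consider each +2 ion: N²⁺ still has 3 valence electrons; Mg²⁺ is the bare [Ne] core; Ca²⁺ is the bare [Ar] core.
Breaking into a closed-shell core is much more expensive than removing a leftover valence electron — Ca and Mg have the largest IE_3 here.
Approximate IE_3 values (kJ/mol): N 4578, Mg 7733, Ca 4912.
Overall IE_3 order: N < Ca < Mg.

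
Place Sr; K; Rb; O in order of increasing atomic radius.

O < Sr < K < Rb

O is in period 2, group 16; K is in period 4, group 1; Rb is in period 5, group 1; Sr is in period 5, group 2.
Atomic radius shrinks across a period as nuclear charge pulls the same shell inward, and grows down a group as new shells are added.
Neither a single period nor a single group — weigh both effects.
Sr > O: relative to O, both the across-period and down-group shifts push Sr's atomic radius up.
K > Sr: the two effects oppose for this pair; the across-period effect wins (196 vs 185 pm).
Rb > K: Rb sits below K in group 1, so the down-group effect alone puts Rb larger.
Approximate values (pm): O 63, K 196, Rb 210, Sr 185.
So from smallest to largest: O < Sr < K < Rb.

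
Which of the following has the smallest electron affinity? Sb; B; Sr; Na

B is in period 2, group 13; Na is in period 3, group 1; Sr is in period 5, group 2; Sb is in period 5, group 15.
EA tends to increase across a period and decrease down a group, though the pattern is less regular than for IE or radius.
Neither a single period nor a single group — weigh both effects.
B > Sr: both effects reinforce here, so B is clearly the higher of the two.
Na > B: this pair runs against the simple trend — see the exception note.
Sb > Na: period and group pull opposite ways; the across-period shift dominates (103 vs 53 kJ/mol).
Note the exception: Na has a higher electron affinity than B, contrary to the simple trend — B's ns²np¹ configuration gives only a small electron affinity — the sparsely filled np subshell binds an added electron weakly.
Tabulated electron affinity (kJ/mol): B 27, Na 53, Sr 5, Sb 103.
The smallest electron affinity among these belongs to Sr.

Sr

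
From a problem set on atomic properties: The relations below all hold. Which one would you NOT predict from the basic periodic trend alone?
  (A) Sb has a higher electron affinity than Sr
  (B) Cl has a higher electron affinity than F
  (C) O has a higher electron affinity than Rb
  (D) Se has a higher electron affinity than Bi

(B)

The general trend: electron affinity increases across a period and decreases down a group.
(A) Sb (period 5, group 15) vs Sr (period 5, group 2): the stated order agrees with the simple trend.
(B) Cl (period 3, group 17) vs F (period 2, group 17): the stated order contradicts the simple trend.
(C) O (period 2, group 16) vs Rb (period 5, group 1): the stated order agrees with the simple trend.
(D) Se (period 4, group 16) vs Bi (period 6, group 15): the stated order agrees with the simple trend.
The exception is (B): F's small 2p subshell makes the incoming electron feel strong e⁻–e⁻ repulsion, so Cl actually releases more energy on gaining an electron.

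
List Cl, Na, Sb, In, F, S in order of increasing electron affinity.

F is in period 2, group 17; Na is in period 3, group 1; S is in period 3, group 16; Cl is in period 3, group 17; In is in period 5, group 13; Sb is in period 5, group 15.
EA tends to increase across a period and decrease down a group, though the pattern is less regular than for IE or radius.
Neither a single period nor a single group — weigh both effects.
Na > In: the two effects oppose for this pair; the down-group effect wins (53 vs 29 kJ/mol).
Sb > Na: the two effects oppose for this pair; the across-period effect wins (103 vs 53 kJ/mol).
S > Sb: both effects reinforce here, so S is clearly the higher of the two.
F > S: both effects reinforce here, so F is clearly the higher of the two.
Cl > F: this pair runs against the simple trend — see the exception note.
Note the exception: Cl has a higher electron affinity than F, contrary to the simple trend — F's small 2p subshell makes the incoming electron feel strong e⁻–e⁻ repulsion, so Cl actually releases more energy on gaining an electron.
Tabulated electron affinity (kJ/mol): F 328, Na 53, S 200, Cl 349, In 29, Sb 103.
So from lowest to highest: In < Na < Sb < S < F < Cl.

In < Na < Sb < S < F < Cl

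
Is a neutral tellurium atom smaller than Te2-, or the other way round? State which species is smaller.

Te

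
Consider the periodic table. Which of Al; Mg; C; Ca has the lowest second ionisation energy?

Ca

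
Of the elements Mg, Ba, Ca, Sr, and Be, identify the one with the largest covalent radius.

Ba

Be is in period 2, group 2; Mg is in period 3, group 2; Ca is in period 4, group 2; Sr is in period 5, group 2; Ba is in period 6, group 2.
Across a period the added protons contract the valence shell; down a group each new principal shell makes the atom larger.
All are in group 2, so atomic radius increases down the group.
The largest covalent radius among these belongs to Ba.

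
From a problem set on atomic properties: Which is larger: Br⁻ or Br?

Br⁻

Forming Br⁻ adds 1 electron to Br. More electron–electron repulsion in the same shell, with unchanged nuclear charge, lets the cloud expand.
An anion is larger than its parent atom: Br⁻ > Br.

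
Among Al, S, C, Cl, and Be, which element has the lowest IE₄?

S

IE_4 is the cost of taking one more electron from the +3 cation: Al³⁺ is the bare [Ne] core; S³⁺ still has 3 valence electrons; C³⁺ still has 1 valence electron; Cl³⁺ still has 4 valence electrons; Be³⁺ is already 1 electron into the core.
Breaking into a closed-shell core is much more expensive than removing a leftover valence electron — Al and Be have the largest IE_4 here.
Valence configurations: S³⁺ [Ne]3s²3p¹, C³⁺ [He]2s¹, Cl³⁺ [Ne]3s²3p².
The numbers (kJ/mol): Al 11577, S 4556, C 6223, Cl 5159, Be 21007.
Overall IE_4 order: S < Cl < C < Al < Be.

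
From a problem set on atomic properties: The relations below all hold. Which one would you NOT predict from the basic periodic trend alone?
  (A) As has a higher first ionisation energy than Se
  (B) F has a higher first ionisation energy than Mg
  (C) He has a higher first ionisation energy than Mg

(A)

The general trend: first ionisation energy increases across a period and decreases down a group.
(A) As (period 4, group 15) vs Se (period 4, group 16): the stated order contradicts the simple trend.
(B) F (period 2, group 17) vs Mg (period 3, group 2): the stated order agrees with the simple trend.
(C) He (period 1, group 18) vs Mg (period 3, group 2): the stated order agrees with the simple trend.
The exception is (A): Se (4p⁴) ionizes more easily than half-filled As (4p³).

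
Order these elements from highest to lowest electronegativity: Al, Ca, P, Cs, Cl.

Cl > P > Al > Ca > Cs

Al is in period 3, group 13; P is in period 3, group 15; Cl is in period 3, group 17; Ca is in period 4, group 2; Cs is in period 6, group 1.
Atoms toward the upper right of the periodic table pull bonding electrons most strongly.
Neither a single period nor a single group — weigh both effects.
Ca > Cs: relative to Cs, both the across-period and down-group shifts push Ca's electronegativity up.
Al > Ca: relative to Ca, both the across-period and down-group shifts push Al's electronegativity up.
P > Al: both are in period 3; the period trend gives P the larger value.
Cl > P: Cl lies to the right of P in period 3, so the across-period effect alone puts Cl higher.
For reference (Pauling): Al 1.61, P 2.19, Cl 3.16, Ca 1.00, Cs 0.79.
So from highest to lowest: Cl > P > Al > Ca > Cs.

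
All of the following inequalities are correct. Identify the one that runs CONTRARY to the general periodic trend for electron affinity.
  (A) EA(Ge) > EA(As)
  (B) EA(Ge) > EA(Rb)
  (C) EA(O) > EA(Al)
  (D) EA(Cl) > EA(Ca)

(A)

The general trend: electron affinity increases across a period and decreases down a group.
(A) Ge (period 4, group 14) vs As (period 4, group 15): the stated order contradicts the simple trend.
(B) Ge (period 4, group 14) vs Rb (period 5, group 1): the stated order agrees with the simple trend.
(C) O (period 2, group 16) vs Al (period 3, group 13): the stated order agrees with the simple trend.
(D) Cl (period 3, group 17) vs Ca (period 4, group 2): the stated order agrees with the simple trend.
The exception is (A): adding an electron to As's half-filled 4p³ is unfavourable, so Ge (4p²) has the more exothermic EA.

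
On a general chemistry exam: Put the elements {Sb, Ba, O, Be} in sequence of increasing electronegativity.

Ba < Be < Sb < O

Be is in period 2, group 2; O is in period 2, group 16; Sb is in period 5, group 15; Ba is in period 6, group 2.
Atoms toward the upper right of the periodic table pull bonding electrons most strongly.
These span different periods and groups, so the two trends combine.
Be > Ba: Be sits above Ba in group 2, so the down-group effect alone puts Be higher.
Sb > Be: the two effects oppose for this pair; the across-period effect wins (2.05 vs 1.57).
O > Sb: relative to Sb, both the across-period and down-group shifts push O's electronegativity up.
Tabulated electronegativity (Pauling): Be 1.57, O 3.44, Sb 2.05, Ba 0.89.
So from lowest to highest: Ba < Be < Sb < O.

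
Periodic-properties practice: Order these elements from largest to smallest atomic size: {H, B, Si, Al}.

H is in period 1, group 1; B is in period 2, group 13; Al is in period 3, group 13; Si is in period 3, group 14.
Atomic radius shrinks across a period as nuclear charge pulls the same shell inward, and grows down a group as new shells are added.
These span different periods and groups, so the two trends combine.
B > H: period and group pull opposite ways; the down-group shift dominates (85 vs 32 pm).
Si > B: the two effects oppose for this pair; the down-group effect wins (116 vs 85 pm).
Al > Si: both are in period 3; the period trend gives Al the larger value.
Tabulated atomic radius (pm): H 32, B 85, Al 126, Si 116.
So from largest to smallest: Al > Si > B > H.

Al > Si > B > H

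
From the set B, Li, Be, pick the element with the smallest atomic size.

B

Radius decreases left→right (rising Z_eff, same n) and increases top→bottom (higher n).
All lie in period 2, so atomic radius increases right to left.
The smallest atomic size among these belongs to B.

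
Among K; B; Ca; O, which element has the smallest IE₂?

Ca

IE_2 is the cost of taking one more electron from the +1 cation: K⁺ is the bare [Ar] core; B⁺ still has 2 valence electrons; Ca⁺ still has 1 valence electron; O⁺ still has 5 valence electrons.
Usually core removal costs more than valence removal, but here the competition is close: a tightly held n=2 valence electron can cost more to remove than an n=3 core electron, so the actual values have to decide it.
Valence configurations: B⁺ [He]2s², Ca⁺ [Ar]4s¹, O⁺ [He]2s²2p³.
Approximate IE_2 values (kJ/mol): K 3052, B 2427, Ca 1145, O 3388.
Hence IE_2: Ca < B < K < O.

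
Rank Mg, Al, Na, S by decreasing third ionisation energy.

Mg > Na > S > Al

After 2 electrons have been removed, what remains? Mg²⁺ is the bare [Ne] core; Al²⁺ still has 1 valence electron; Na²⁺ is already 1 electron into the core; S²⁺ still has 4 valence electrons.
Core electrons are held far more tightly than valence electrons, so Na and Mg top the IE_3 order.
Valence configurations: Al²⁺ [Ne]3s¹, S²⁺ [Ne]3s²3p².
The numbers (kJ/mol): Mg 7733, Al 2745, Na 6910, S 3357.
Overall IE_3 order: Al < S < Na < Mg.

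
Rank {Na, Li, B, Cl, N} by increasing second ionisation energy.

Cl, B, N, Na, Li

IE_2 is the cost of taking one more electron from the +1 cation: Na⁺ is the bare [Ne] core; Li⁺ is the bare [He] core; B⁺ still has 2 valence electrons; Cl⁺ still has 6 valence electrons; N⁺ still has 4 valence electrons.
Breaking into a closed-shell core is much more expensive than removing a leftover valence electron — Na and Li have the largest IE_2 here.
Valence configurations: B⁺ [He]2s², Cl⁺ [Ne]3s²3p⁴, N⁺ [He]2s²2p².
Tabulated IE_2 (kJ/mol): Na 4562, Li 7298, B 2427, Cl 2298, N 2856.
Overall IE_2 order: Cl < B < N < Na < Li.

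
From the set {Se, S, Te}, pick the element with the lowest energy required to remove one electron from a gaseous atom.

Te

IE₁ increases left→right with effective nuclear charge and decreases top→bottom as the valence shell moves farther out.
All are in group 16, so first ionization energy increases up the group.
The lowest energy required to remove one electron from a gaseous atom among these belongs to Te.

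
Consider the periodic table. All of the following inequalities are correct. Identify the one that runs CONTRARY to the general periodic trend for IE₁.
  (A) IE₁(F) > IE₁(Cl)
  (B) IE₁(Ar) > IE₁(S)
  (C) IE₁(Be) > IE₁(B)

(C)

The general trend: IE₁ increases across a period and decreases down a group.
(A) F (period 2, group 17) vs Cl (period 3, group 17): the stated order agrees with the simple trend.
(B) Ar (period 3, group 18) vs S (period 3, group 16): the stated order agrees with the simple trend.
(C) Be (period 2, group 2) vs B (period 2, group 13): the stated order contradicts the simple trend.
The exception is (C): removing B's lone 2p electron is easier than breaking Be's filled 2s².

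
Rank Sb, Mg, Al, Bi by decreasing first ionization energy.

Sb > Mg > Bi > Al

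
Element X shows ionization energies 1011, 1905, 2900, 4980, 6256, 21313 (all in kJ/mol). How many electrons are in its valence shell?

Look for the largest jump between consecutive ionization energies: IE6/IE5 ≈ 3.4, far larger than any earlier ratio.
That jump marks the point where a core electron is being removed. So the atom has 5 valence electrons.

5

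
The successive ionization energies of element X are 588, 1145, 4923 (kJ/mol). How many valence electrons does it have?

2

Look for the largest jump between consecutive ionization energies: IE3/IE2 ≈ 4.3, far larger than any earlier ratio.
That jump marks the point where a core electron is being removed. So the atom has 2 valence electrons.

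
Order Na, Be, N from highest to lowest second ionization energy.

The second ionization energy removes an electron from the +1 ion. For each element: Na⁺ is the bare [Ne] core; Be⁺ still has 1 valence electron; N⁺ still has 4 valence electrons.
Pulling an electron out of a noble-gas core costs far more than removing a remaining valence electron, so Na sits at the high end of IE_2.
Valence configurations: Be⁺ [He]2s¹, N⁺ [He]2s²2p².
The numbers (kJ/mol): Na 4562, Be 1757, N 2856.
So the second ionization energies run Be < N < Na.

Na, N, Be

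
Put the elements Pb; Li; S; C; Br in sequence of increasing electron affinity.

EA tends to increase across a period and decrease down a group, though the pattern is less regular than for IE or radius.
Here both period and group differ, so the two effects have to be weighed against each other.
Li > Pb: period and group pull opposite ways; the down-group shift dominates (60 vs 35 kJ/mol).
C > Li: C lies to the right of Li in period 2, so the across-period effect alone puts C higher.
S > C: the two effects oppose for this pair; the across-period effect wins (200 vs 122 kJ/mol).
Br > S: the two effects oppose for this pair; the across-period effect wins (325 vs 200 kJ/mol).
For reference (kJ/mol): Li 60, C 122, S 200, Br 325, Pb 35.
So from lowest to highest: Pb < Li < C < S < Br.

Pb < Li < C < S < Br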